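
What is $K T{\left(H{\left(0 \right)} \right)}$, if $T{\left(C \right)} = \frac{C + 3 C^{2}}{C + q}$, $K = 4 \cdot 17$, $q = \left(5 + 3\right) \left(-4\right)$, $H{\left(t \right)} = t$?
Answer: $0$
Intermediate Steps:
$q = -32$ ($q = 8 \left(-4\right) = -32$)
$K = 68$
$T{\left(C \right)} = \frac{C + 3 C^{2}}{-32 + C}$ ($T{\left(C \right)} = \frac{C + 3 C^{2}}{C - 32} = \frac{C + 3 C^{2}}{-32 + C}$)
$K T{\left(H{\left(0 \right)} \right)} = 68 \frac{0 \left(1 + 3 \cdot 0\right)}{-32 + 0} = 68 \frac{0 \left(1 + 0\right)}{-32} = 68 \cdot 0 \left(- \frac{1}{32}\right) 1 = 68 \cdot 0 = 0$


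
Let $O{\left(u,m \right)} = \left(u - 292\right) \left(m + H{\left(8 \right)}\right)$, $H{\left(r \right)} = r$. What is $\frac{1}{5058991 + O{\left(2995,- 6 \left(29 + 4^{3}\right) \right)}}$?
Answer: $\frac{1}{3572341} \approx 2.7993 \cdot 10^{-7}$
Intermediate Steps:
$O{\left(u,m \right)} = \left(-292 + u\right) \left(8 + m\right)$ ($O{\left(u,m \right)} = \left(u - 292\right) \left(m + 8\right) = \left(-292 + u\right) \left(8 + m\right)$)
$\frac{1}{5058991 + O{\left(2995,- 6 \left(29 + 4^{3}\right) \right)}} = \frac{1}{5058991 + \left(-2336 - 292 \left(- 6 \left(29 + 4^{3}\right)\right) + 8 \cdot 2995 + - 6 \left(29 + 4^{3}\right) 2995\right)} = \frac{1}{5058991 + \left(-2336 - 292 \left(- 6 \left(29 + 64\right)\right) + 23960 + - 6 \left(29 + 64\right) 2995\right)} = \frac{1}{5058991 + \left(-2336 - 292 \left(\left(-6\right) 93\right) + 23960 + \left(-6\right) 93 \cdot 2995\right)} = \frac{1}{5058991 - 1486650} = \frac{1}{3572341}$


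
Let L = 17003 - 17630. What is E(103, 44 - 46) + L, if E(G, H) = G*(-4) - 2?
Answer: -1041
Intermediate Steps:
L = -627
E(G, H) = -2 - 4*G (E(G, H) = -4*G - 2 = -2 - 4*G)
E(103, 44 - 46) + L = (-2 - 4*103) - 627 = (-2 - 412) - 627 = -414 - 627 = -1041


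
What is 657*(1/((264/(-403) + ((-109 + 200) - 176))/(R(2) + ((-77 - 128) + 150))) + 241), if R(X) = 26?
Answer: 5473313262/34519 ≈ 1.5856e+5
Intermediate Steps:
657*(1/((264/(-403) + ((-109 + 200) - 176))/(R(2) + ((-77 - 128) + 150))) + 241) = 657*(1/((264/(-403) + ((-109 + 200) - 176))/(26 + ((-77 - 128) + 150))) + 241) = 657*(1/((264*(-1/403) + (91 - 176))/(26 + (-205 + 150))) + 241) = 657*(1/((-264/403 - 85)/(26 - 55)) + 241) = 657*(1/(-34519/403/(-29)) + 241) = 657*(1/(-34519/403*(-1/29)) + 241) = 657*(1/(34519/11687) + 241) = 657*(11687/34519 + 241) = 657*(8330766/34519) = 5473313262/34519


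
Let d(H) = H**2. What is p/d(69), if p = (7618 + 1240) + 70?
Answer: 992/529 ≈ 1.8752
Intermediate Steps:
p = 8928 (p = 8858 + 70 = 8928)
p/d(69) = 8928/(69**2) = 8928/4761 = 8928*(1/4761) = 992/529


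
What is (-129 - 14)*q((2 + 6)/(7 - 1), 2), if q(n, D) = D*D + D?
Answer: -858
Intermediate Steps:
q(n, D) = D + D² (q(n, D) = D² + D = D + D²)
(-129 - 14)*q((2 + 6)/(7 - 1), 2) = (-129 - 14)*(2*(1 + 2)) = -286*3 = -143*6 = -858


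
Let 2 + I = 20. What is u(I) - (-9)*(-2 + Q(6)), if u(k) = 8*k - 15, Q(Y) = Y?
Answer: 165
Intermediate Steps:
I = 18 (I = -2 + 20 = 18)
u(k) = -15 + 8*k
u(I) - (-9)*(-2 + Q(6)) = (-15 + 8*18) - (-9)*(-2 + 6) = (-15 + 144) - (-9)*4 = 129 - 1*(-36) = 129 + 36 = 165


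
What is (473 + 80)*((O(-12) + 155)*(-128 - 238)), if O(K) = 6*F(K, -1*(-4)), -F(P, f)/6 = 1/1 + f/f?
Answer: -16799034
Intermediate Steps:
F(P, f) = -12 (F(P, f) = -6*(1/1 + f/f) = -6*(1*1 + 1) = -6*(1 + 1) = -6*2 = -12)
O(K) = -72 (O(K) = 6*(-12) = -72)
(473 + 80)*((O(-12) + 155)*(-128 - 238)) = (473 + 80)*((-72 + 155)*(-128 - 238)) = 553*(83*(-366)) = 553*(-30378) = -16799034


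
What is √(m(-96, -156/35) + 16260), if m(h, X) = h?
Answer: 6*√449 ≈ 127.14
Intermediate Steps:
√(m(-96, -156/35) + 16260) = √(-96 + 16260) = √16164 = 6*√449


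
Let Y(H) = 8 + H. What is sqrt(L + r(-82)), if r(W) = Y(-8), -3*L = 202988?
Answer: 2*I*sqrt(152241)/3 ≈ 260.12*I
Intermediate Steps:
L = -202988/3 (L = -1/3*202988 = -202988/3 ≈ -67663.)
r(W) = 0 (r(W) = 8 - 8 = 0)
sqrt(L + r(-82)) = sqrt(-202988/3 + 0) = sqrt(-202988/3) = 2*I*sqrt(152241)/3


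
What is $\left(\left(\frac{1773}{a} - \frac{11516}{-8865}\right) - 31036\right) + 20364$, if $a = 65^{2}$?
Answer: $- \frac{79930277051}{7490925} \approx -10670.0$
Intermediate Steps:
$a = 4225$
$\left(\left(\frac{1773}{a} - \frac{11516}{-8865}\right) - 31036\right) + 20364 = \left(\left(\frac{1773}{4225} - \frac{11516}{-8865}\right) - 31036\right) + 20364 = \left(\left(1773 \cdot \frac{1}{4225} - - \frac{11516}{8865}\right) - 31036\right) + 20364 = \left(\left(\frac{1773}{4225} + \frac{11516}{8865}\right) - 31036\right) + 20364 = \left(\frac{12874549}{7490925} - 31036\right) + 20364 = - \frac{232475473751}{7490925} + 20364 = - \frac{79930277051}{7490925}$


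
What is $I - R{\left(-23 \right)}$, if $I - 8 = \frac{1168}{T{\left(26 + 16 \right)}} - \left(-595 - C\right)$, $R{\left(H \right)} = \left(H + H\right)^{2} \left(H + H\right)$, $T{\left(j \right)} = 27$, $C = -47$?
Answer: $\frac{2644252}{27} \approx 97935.0$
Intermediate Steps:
$R{\left(H \right)} = 8 H^{3}$ ($R{\left(H \right)} = \left(2 H\right)^{2} \cdot 2 H = 4 H^{2} \cdot 2 H = 8 H^{3}$)
$I = \frac{16180}{27}$ ($I = 8 - \left(-595 + 47 - \frac{1168}{27}\right) = 8 + \left(1168 \cdot \frac{1}{27} - \left(-595 + 47\right)\right) = 8 + \left(\frac{1168}{27} - -548\right) = 8 + \left(\frac{1168}{27} + 548\right) = 8 + \frac{15964}{27} = \frac{16180}{27} \approx 599.26$)
$I - R{\left(-23 \right)} = \frac{16180}{27} - 8 \left(-23\right)^{3} = \frac{16180}{27} - 8 \left(-12167\right) = \frac{16180}{27} - -97336 = \frac{16180}{27} + 97336 = \frac{2644252}{27}$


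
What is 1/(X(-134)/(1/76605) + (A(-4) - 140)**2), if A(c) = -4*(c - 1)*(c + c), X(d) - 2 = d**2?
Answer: 1/1375762590 ≈ 7.2687e-10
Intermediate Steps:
X(d) = 2 + d**2
A(c) = -8*c*(-1 + c) (A(c) = -4*(-1 + c)*2*c = -8*c*(-1 + c))
1/(X(-134)/(1/76605) + (A(-4) - 140)**2) = 1/((2 + (-134)**2)/(1/76605) + (8*(-4)*(1 - 1*(-4)) - 140)**2) = 1/((2 + 17956)/(1/76605) + (8*(-4)*(1 + 4) - 140)**2) = 1/(17958*76605 + (8*(-4)*5 - 140)**2) = 1/(1375672590 + (-160 - 140)**2) = 1/(1375672590 + (-300)**2) = 1/(1375672590 + 90000) = 1/1375762590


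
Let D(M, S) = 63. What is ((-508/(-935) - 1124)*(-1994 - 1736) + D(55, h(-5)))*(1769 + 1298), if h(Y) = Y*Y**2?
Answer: 2403405640551/187 ≈ 1.2852e+10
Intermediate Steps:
h(Y) = Y**3
((-508/(-935) - 1124)*(-1994 - 1736) + D(55, h(-5)))*(1769 + 1298) = ((-508/(-935) - 1124)*(-1994 - 1736) + 63)*(1769 + 1298) = ((-508*(-1/935) - 1124)*(-3730) + 63)*3067 = ((508/935 - 1124)*(-3730) + 63)*3067 = (-1050432/935*(-3730) + 63)*3067 = (783622272/187 + 63)*3067 = (783634053/187)*3067 = 2403405640551/187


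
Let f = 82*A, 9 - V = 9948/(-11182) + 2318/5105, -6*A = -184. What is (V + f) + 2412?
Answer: 422659505381/85626165 ≈ 4936.1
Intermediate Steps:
A = 92/3 (A = -⅙*(-184) = 92/3 ≈ 30.667)
V = 269310827/28542055 (V = 9 - (9948/(-11182) + 2318/5105) = 9 - (9948*(-1/11182) + 2318*(1/5105)) = 9 - (-4974/5591 + 2318/5105) = 9 - 1*(-12432332/28542055) = 9 + 12432332/28542055 = 269310827/28542055 ≈ 9.4356)
f = 7544/3 (f = 82*(92/3) = 7544/3 ≈ 2514.7)
(V + f) + 2412 = (269310827/28542055 + 7544/3) + 2412 = 216129195401/85626165 + 2412 = 422659505381/85626165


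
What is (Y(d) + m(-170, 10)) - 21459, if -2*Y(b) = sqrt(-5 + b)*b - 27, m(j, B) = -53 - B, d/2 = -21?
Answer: -43017/2 + 21*I*sqrt(47) ≈ -21509.0 + 143.97*I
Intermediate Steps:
d = -42 (d = 2*(-21) = -42)
Y(b) = 27/2 - b*sqrt(-5 + b)/2 (Y(b) = -(sqrt(-5 + b)*b - 27)/2 = -(b*sqrt(-5 + b) - 27)/2 = -(-27 + b*sqrt(-5 + b))/2 = 27/2 - b*sqrt(-5 + b)/2)
(Y(d) + m(-170, 10)) - 21459 = ((27/2 - 1/2*(-42)*sqrt(-5 - 42)) + (-53 - 1*10)) - 21459 = ((27/2 - 1/2*(-42)*sqrt(-47)) + (-53 - 10)) - 21459 = ((27/2 - 1/2*(-42)*I*sqrt(47)) - 63) - 21459 = ((27/2 + 21*I*sqrt(47)) - 63) - 21459 = (-99/2 + 21*I*sqrt(47)) - 21459 = -43017/2 + 21*I*sqrt(47)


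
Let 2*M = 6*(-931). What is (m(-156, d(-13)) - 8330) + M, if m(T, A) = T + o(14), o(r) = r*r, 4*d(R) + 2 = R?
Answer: -11083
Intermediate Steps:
d(R) = -½ + R/4
o(r) = r²
M = -2793 (M = (6*(-931))/2 = (½)*(-5586) = -2793)
m(T, A) = 196 + T (m(T, A) = T + 14² = T + 196 = 196 + T)
(m(-156, d(-13)) - 8330) + M = ((196 - 156) - 8330) - 2793 = (40 - 8330) - 2793 = -8290 - 2793 = -11083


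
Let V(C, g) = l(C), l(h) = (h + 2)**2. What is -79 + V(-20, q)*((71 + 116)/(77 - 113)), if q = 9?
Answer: -1762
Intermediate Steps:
l(h) = (2 + h)**2
V(C, g) = (2 + C)**2
-79 + V(-20, q)*((71 + 116)/(77 - 113)) = -79 + (2 - 20)**2*((71 + 116)/(77 - 113)) = -79 + (-18)**2*(187/(-36)) = -79 + 324*(187*(-1/36)) = -79 + 324*(-187/36) = -79 - 1683 = -1762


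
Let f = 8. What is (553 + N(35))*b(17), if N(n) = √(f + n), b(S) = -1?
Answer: -553 - √43 ≈ -559.56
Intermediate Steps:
N(n) = √(8 + n)
(553 + N(35))*b(17) = (553 + √(8 + 35))*(-1) = (553 + √43)*(-1) = -553 - √43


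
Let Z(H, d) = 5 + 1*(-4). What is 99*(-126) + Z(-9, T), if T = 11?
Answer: -12473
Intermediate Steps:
Z(H, d) = 1 (Z(H, d) = 5 - 4 = 1)
99*(-126) + Z(-9, T) = 99*(-126) + 1 = -12474 + 1 = -12473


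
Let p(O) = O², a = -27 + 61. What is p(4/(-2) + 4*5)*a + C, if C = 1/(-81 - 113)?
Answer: 2137103/194 ≈ 11016.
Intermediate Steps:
a = 34
C = -1/194 (C = 1/(-194) = -1/194 ≈ -0.0051546)
p(4/(-2) + 4*5)*a + C = (4/(-2) + 4*5)²*34 - 1/194 = (4*(-½) + 20)²*34 - 1/194 = (-2 + 20)²*34 - 1/194 = 18²*34 - 1/194 = 324*34 - 1/194 = 11016 - 1/194 = 2137103/194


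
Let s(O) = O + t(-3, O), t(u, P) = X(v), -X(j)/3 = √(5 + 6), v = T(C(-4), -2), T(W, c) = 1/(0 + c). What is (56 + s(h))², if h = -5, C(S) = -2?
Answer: 2700 - 306*√11 ≈ 1685.1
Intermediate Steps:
T(W, c) = 1/c
v = -½ (v = 1/(-2) = -½ ≈ -0.50000)
X(j) = -3*√11 (X(j) = -3*√(5 + 6) = -3*√11)
t(u, P) = -3*√11
s(O) = O - 3*√11
(56 + s(h))² = (56 + (-5 - 3*√11))² = (51 - 3*√11)²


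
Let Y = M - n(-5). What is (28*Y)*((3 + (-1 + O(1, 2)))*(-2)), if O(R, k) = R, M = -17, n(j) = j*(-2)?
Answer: 4536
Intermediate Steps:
n(j) = -2*j
Y = -27 (Y = -17 - (-2)*(-5) = -17 - 1*10 = -17 - 10 = -27)
(28*Y)*((3 + (-1 + O(1, 2)))*(-2)) = (28*(-27))*((3 + (-1 + 1))*(-2)) = -756*(3 + 0)*(-2) = -2268*(-2) = -756*(-6) = 4536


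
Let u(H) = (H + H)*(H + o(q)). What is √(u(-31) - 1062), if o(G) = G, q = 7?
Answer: √426 ≈ 20.640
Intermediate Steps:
u(H) = 2*H*(7 + H) (u(H) = (H + H)*(H + 7) = (2*H)*(7 + H) = 2*H*(7 + H))
√(u(-31) - 1062) = √(2*(-31)*(7 - 31) - 1062) = √(2*(-31)*(-24) - 1062) = √(1488 - 1062) = √426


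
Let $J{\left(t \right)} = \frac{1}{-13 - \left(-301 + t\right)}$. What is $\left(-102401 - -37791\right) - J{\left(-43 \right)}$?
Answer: $- \frac{21385911}{331} \approx -64610.0$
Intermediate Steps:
$J{\left(t \right)} = \frac{1}{288 - t}$
$\left(-102401 - -37791\right) - J{\left(-43 \right)} = \left(-102401 - -37791\right) - - \frac{1}{-288 - 43} = \left(-102401 + 37791\right) - - \frac{1}{-331} = -64610 - \left(-1\right) \left(- \frac{1}{331}\right) = -64610 - \frac{1}{331} = - \frac{21385911}{331}$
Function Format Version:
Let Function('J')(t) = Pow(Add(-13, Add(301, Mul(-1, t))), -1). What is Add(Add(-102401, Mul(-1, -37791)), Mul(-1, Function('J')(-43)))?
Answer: Rational(-21385911, 331) ≈ -64610.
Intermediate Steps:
Function('J')(t) = Pow(Add(288, Mul(-1, t)), -1)
Add(Add(-102401, Mul(-1, -37791)), Mul(-1, Function('J')(-43))) = Add(Add(-102401, Mul(-1, -37791)), Mul(-1, Mul(-1, Pow(Add(-288, -43), -1)))) = Add(Add(-102401, 37791), Mul(-1, Mul(-1, Pow(-331, -1)))) = Add(-64610, Mul(-1, Mul(-1, Rational(-1, 331)))) = Add(-64610, Mul(-1, Rational(1, 331))) = Add(-64610, Rational(-1, 331)) = Rational(-21385911, 331)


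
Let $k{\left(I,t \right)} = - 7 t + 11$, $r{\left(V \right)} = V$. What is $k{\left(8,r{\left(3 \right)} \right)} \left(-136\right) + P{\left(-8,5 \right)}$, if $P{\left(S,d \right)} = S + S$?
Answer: $1344$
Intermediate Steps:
$k{\left(I,t \right)} = 11 - 7 t$
$P{\left(S,d \right)} = 2 S$
$k{\left(8,r{\left(3 \right)} \right)} \left(-136\right) + P{\left(-8,5 \right)} = \left(11 - 21\right) \left(-136\right) + 2 \left(-8\right) = \left(11 - 21\right) \left(-136\right) - 16 = \left(-10\right) \left(-136\right) - 16 = 1360 - 16 = 1344$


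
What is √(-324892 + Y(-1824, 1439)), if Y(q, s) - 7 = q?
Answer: 3*I*√36301 ≈ 571.58*I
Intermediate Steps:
Y(q, s) = 7 + q
√(-324892 + Y(-1824, 1439)) = √(-324892 + (7 - 1824)) = √(-324892 - 1817) = √(-326709) = 3*I*√36301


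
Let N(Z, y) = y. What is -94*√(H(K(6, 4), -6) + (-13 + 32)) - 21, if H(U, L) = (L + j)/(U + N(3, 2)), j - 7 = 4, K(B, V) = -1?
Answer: -21 - 188*√6 ≈ -481.50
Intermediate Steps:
j = 11 (j = 7 + 4 = 11)
H(U, L) = (11 + L)/(2 + U) (H(U, L) = (L + 11)/(U + 2) = (11 + L)/(2 + U))
-94*√(H(K(6, 4), -6) + (-13 + 32)) - 21 = -94*√((11 - 6)/(2 - 1) + (-13 + 32)) - 21 = -94*√(5/1 + 19) - 21 = -94*√(1*5 + 19) - 21 = -94*√(5 + 19) - 21 = -188*√6 - 21 = -21 - 188*√6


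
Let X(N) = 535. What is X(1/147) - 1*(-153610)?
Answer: 154145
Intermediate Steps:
X(1/147) - 1*(-153610) = 535 - 1*(-153610) = 535 + 153610 = 154145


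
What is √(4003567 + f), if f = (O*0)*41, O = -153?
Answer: √4003567 ≈ 2000.9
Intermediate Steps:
f = 0 (f = -153*0*41 = 0*41 = 0)
√(4003567 + f) = √(4003567 + 0) = √4003567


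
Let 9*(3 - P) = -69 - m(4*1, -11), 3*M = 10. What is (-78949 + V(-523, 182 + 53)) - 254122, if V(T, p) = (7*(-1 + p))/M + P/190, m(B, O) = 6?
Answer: -94785169/285 ≈ -3.3258e+5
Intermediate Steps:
M = 10/3 (M = (⅓)*10 = 10/3 ≈ 3.3333)
P = 34/3 (P = 3 - (-69 - 1*6)/9 = 3 - (-69 - 6)/9 = 3 - ⅑*(-75) = 3 + 25/3 = 34/3 ≈ 11.333)
V(T, p) = -1163/570 + 21*p/10 (V(T, p) = (7*(-1 + p))/(10/3) + (34/3)/190 = (-7 + 7*p)*(3/10) + (34/3)*(1/190) = (-21/10 + 21*p/10) + 17/285 = -1163/570 + 21*p/10)
(-78949 + V(-523, 182 + 53)) - 254122 = (-78949 + (-1163/570 + 21*(182 + 53)/10)) - 254122 = (-78949 + (-1163/570 + (21/10)*235)) - 254122 = (-78949 + (-1163/570 + 987/2)) - 254122 = (-78949 + 140066/285) - 254122 = -22360399/285 - 254122 = -94785169/285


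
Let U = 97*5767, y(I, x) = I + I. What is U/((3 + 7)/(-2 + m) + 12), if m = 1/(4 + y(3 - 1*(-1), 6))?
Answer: 12866177/156 ≈ 82476.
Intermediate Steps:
y(I, x) = 2*I
m = 1/12 (m = 1/(4 + 2*(3 - 1*(-1))) = 1/(4 + 2*(3 + 1)) = 1/(4 + 2*4) = 1/(4 + 8) = 1/12 ≈ 0.083333)
U = 559399
U/((3 + 7)/(-2 + m) + 12) = 559399/((3 + 7)/(-2 + 1/12) + 12) = 559399/(10/(-23/12) + 12) = 559399/(10*(-12/23) + 12) = 559399/(-120/23 + 12) = 559399/(156/23) = 559399*(23/156) = 12866177/156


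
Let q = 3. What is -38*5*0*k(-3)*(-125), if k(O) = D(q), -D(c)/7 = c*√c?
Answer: 0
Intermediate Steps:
D(c) = -7*c^(3/2) (D(c) = -7*c*√c = -7*c^(3/2))
k(O) = -21*√3
-38*5*0*k(-3)*(-125) = -38*5*0*(-21*√3)*(-125) = -0*(-21*√3)*(-125) = -38*0*(-125) = 0*(-125) = 0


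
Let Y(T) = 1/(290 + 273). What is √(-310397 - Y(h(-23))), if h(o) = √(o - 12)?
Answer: 2*I*√24596556814/563 ≈ 557.13*I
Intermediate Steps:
h(o) = √(-12 + o)
Y(T) = 1/563
√(-310397 - Y(h(-23))) = √(-310397 - 1*1/563) = √(-310397 - 1/563) = √(-174753512/563) = 2*I*√24596556814/563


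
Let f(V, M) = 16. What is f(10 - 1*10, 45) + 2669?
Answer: 2685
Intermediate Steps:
f(10 - 1*10, 45) + 2669 = 16 + 2669 = 2685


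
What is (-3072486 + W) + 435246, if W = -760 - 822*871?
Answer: -3353962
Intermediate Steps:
W = -716722 (W = -760 - 715962 = -716722)
(-3072486 + W) + 435246 = (-3072486 - 716722) + 435246 = -3789208 + 435246 = -3353962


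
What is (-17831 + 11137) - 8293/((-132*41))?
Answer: -36219635/5412 ≈ -6692.5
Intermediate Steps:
(-17831 + 11137) - 8293/((-132*41)) = -6694 - 8293/(-5412) = -6694 - 8293*(-1/5412) = -6694 + 8293/5412 = -36219635/5412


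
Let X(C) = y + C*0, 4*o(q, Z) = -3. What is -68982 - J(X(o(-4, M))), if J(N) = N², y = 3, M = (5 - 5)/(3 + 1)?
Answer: -68991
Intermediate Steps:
M = 0 (M = 0/4 = 0*(¼) = 0)
o(q, Z) = -¾ (o(q, Z) = (¼)*(-3) = -¾)
X(C) = 3 (X(C) = 3 + C*0 = 3 + 0 = 3)
-68982 - J(X(o(-4, M))) = -68982 - 1*3² = -68982 - 1*9 = -68982 - 9 = -68991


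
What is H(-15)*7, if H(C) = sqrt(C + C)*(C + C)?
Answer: -210*I*sqrt(30) ≈ -1150.2*I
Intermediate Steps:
H(C) = 2*sqrt(2)*C**(3/2) (H(C) = sqrt(2*C)*(2*C) = (sqrt(2)*sqrt(C))*(2*C) = 2*sqrt(2)*C**(3/2))
H(-15)*7 = (2*sqrt(2)*(-15)**(3/2))*7 = (2*sqrt(2)*(-15*I*sqrt(15)))*7 = -30*I*sqrt(30)*7 = -210*I*sqrt(30)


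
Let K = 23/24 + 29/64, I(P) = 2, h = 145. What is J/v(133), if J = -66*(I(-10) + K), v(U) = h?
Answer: -1441/928 ≈ -1.5528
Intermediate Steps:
K = 271/192 (K = 23*(1/24) + 29*(1/64) = 23/24 + 29/64 = 271/192 ≈ 1.4115)
v(U) = 145
J = -7205/32 (J = -66*(2 + 271/192) = -66*655/192 = -7205/32 ≈ -225.16)
J/v(133) = -7205/32/145 = -7205/32*1/145 = -1441/928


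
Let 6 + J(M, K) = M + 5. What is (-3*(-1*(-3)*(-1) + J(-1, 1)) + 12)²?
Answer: 729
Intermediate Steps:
J(M, K) = -1 + M (J(M, K) = -6 + (M + 5) = -6 + (5 + M) = -1 + M)
(-3*(-1*(-3)*(-1) + J(-1, 1)) + 12)² = (-3*(-1*(-3)*(-1) + (-1 - 1)) + 12)² = (-3*(3*(-1) - 2) + 12)² = (-3*(-3 - 2) + 12)² = (-3*(-5) + 12)² = (15 + 12)² = 27² = 729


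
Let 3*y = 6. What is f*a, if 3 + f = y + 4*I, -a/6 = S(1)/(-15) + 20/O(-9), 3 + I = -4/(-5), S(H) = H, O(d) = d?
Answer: -10094/75 ≈ -134.59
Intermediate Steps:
y = 2 (y = (1/3)*6 = 2)
I = -11/5 (I = -3 - 4/(-5) = -3 - 4*(-1/5) = -3 + 4/5 = -11/5 ≈ -2.2000)
a = 206/15 (a = -6*(1/(-15) + 20/(-9)) = -6*(1*(-1/15) + 20*(-1/9)) = -6*(-1/15 - 20/9) = -6*(-103/45) = 206/15 ≈ 13.733)
f = -49/5 (f = -3 + (2 + 4*(-11/5)) = -3 + (2 - 44/5) = -3 - 34/5 = -49/5 ≈ -9.8000)
f*a = -49/5*206/15 = -10094/75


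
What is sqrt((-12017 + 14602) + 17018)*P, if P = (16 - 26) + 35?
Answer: 25*sqrt(19603) ≈ 3500.3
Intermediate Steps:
P = 25 (P = -10 + 35 = 25)
sqrt((-12017 + 14602) + 17018)*P = sqrt((-12017 + 14602) + 17018)*25 = sqrt(2585 + 17018)*25 = sqrt(19603)*25 = 25*sqrt(19603)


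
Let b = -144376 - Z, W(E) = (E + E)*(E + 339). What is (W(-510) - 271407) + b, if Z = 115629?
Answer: -356992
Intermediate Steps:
W(E) = 2*E*(339 + E) (W(E) = (2*E)*(339 + E) = 2*E*(339 + E))
b = -260005 (b = -144376 - 1*115629 = -144376 - 115629 = -260005)
(W(-510) - 271407) + b = (2*(-510)*(339 - 510) - 271407) - 260005 = (2*(-510)*(-171) - 271407) - 260005 = (174420 - 271407) - 260005 = -96987 - 260005 = -356992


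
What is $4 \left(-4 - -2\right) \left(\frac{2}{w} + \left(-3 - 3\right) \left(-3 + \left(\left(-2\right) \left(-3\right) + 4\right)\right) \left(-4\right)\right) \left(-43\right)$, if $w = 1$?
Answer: $58480$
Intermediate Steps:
$4 \left(-4 - -2\right) \left(\frac{2}{w} + \left(-3 - 3\right) \left(-3 + \left(\left(-2\right) \left(-3\right) + 4\right)\right) \left(-4\right)\right) \left(-43\right) = 4 \left(-4 - -2\right) \left(\frac{2}{1} + \left(-3 - 3\right) \left(-3 + \left(\left(-2\right) \left(-3\right) + 4\right)\right) \left(-4\right)\right) \left(-43\right) = 4 \left(-4 + 2\right) \left(2 \cdot 1 + - 6 \left(-3 + \left(6 + 4\right)\right) \left(-4\right)\right) \left(-43\right) = 4 \left(-2\right) \left(2 + - 6 \left(-3 + 10\right) \left(-4\right)\right) \left(-43\right) = - 8 \left(2 + \left(-6\right) 7 \left(-4\right)\right) \left(-43\right) = - 8 \left(2 - -168\right) \left(-43\right) = - 8 \left(2 + 168\right) \left(-43\right) = \left(-8\right) 170 \left(-43\right) = \left(-1360\right) \left(-43\right) = 58480$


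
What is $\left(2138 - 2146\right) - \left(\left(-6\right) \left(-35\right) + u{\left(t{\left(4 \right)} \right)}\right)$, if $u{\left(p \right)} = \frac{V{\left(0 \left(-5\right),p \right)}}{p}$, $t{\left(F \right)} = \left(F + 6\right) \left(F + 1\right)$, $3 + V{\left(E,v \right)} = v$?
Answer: $- \frac{10947}{50} \approx -218.94$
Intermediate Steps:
$V{\left(E,v \right)} = -3 + v$
$t{\left(F \right)} = \left(1 + F\right) \left(6 + F\right)$ ($t{\left(F \right)} = \left(6 + F\right) \left(1 + F\right) = \left(1 + F\right) \left(6 + F\right)$)
$u{\left(p \right)} = \frac{-3 + p}{p}$
$\left(2138 - 2146\right) - \left(\left(-6\right) \left(-35\right) + u{\left(t{\left(4 \right)} \right)}\right) = \left(2138 - 2146\right) - \left(\left(-6\right) \left(-35\right) + \frac{-3 + \left(6 + 4^{2} + 7 \cdot 4\right)}{6 + 4^{2} + 7 \cdot 4}\right) = -8 - \left(210 + \frac{-3 + \left(6 + 16 + 28\right)}{6 + 16 + 28}\right) = -8 - \left(210 + \frac{-3 + 50}{50}\right) = -8 - \left(210 + \frac{1}{50} \cdot 47\right) = -8 - \left(210 + \frac{47}{50}\right) = -8 - \frac{10547}{50} = - \frac{10947}{50}$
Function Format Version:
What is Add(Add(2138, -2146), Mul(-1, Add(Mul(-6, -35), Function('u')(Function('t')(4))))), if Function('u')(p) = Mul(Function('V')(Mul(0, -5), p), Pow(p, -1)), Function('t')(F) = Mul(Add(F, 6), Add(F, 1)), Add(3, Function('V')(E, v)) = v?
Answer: Rational(-10947, 50) ≈ -218.94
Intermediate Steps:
Function('V')(E, v) = Add(-3, v)
Function('t')(F) = Mul(Add(1, F), Add(6, F)) (Function('t')(F) = Mul(Add(6, F), Add(1, F)) = Mul(Add(1, F), Add(6, F)))
Function('u')(p) = Mul(Pow(p, -1), Add(-3, p)) (Function('u')(p) = Mul(Add(-3, p), Pow(p, -1)) = Mul(Pow(p, -1), Add(-3, p)))
Add(Add(2138, -2146), Mul(-1, Add(Mul(-6, -35), Function('u')(Function('t')(4))))) = Add(Add(2138, -2146), Mul(-1, Add(Mul(-6, -35), Mul(Pow(Add(6, Pow(4, 2), Mul(7, 4)), -1), Add(-3, Add(6, Pow(4, 2), Mul(7, 4))))))) = Add(-8, Mul(-1, Add(210, Mul(Pow(Add(6, 16, 28), -1), Add(-3, Add(6, 16, 28)))))) = Add(-8, Mul(-1, Add(210, Mul(Pow(50, -1), Add(-3, 50))))) = Add(-8, Mul(-1, Add(210, Mul(Rational(1, 50), 47)))) = Add(-8, Mul(-1, Add(210, Rational(47, 50)))) = Add(-8, Mul(-1, Rational(10547, 50))) = Add(-8, Rational(-10547, 50)) = Rational(-10947, 50)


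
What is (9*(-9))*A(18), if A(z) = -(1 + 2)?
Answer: 243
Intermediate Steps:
A(z) = -3 (A(z) = -1*3 = -3)
(9*(-9))*A(18) = (9*(-9))*(-3) = -81*(-3) = 243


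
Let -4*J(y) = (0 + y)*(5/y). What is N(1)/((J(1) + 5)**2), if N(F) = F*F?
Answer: 16/225 ≈ 0.071111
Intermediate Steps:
J(y) = -5/4 (J(y) = -(0 + y)*5/y/4 = -y*5/y/4 = -1/4*5 = -5/4)
N(F) = F**2
N(1)/((J(1) + 5)**2) = 1**2/((-5/4 + 5)**2) = 1/(15/4)**2 = 1/(225/16) = 1*(16/225) = 16/225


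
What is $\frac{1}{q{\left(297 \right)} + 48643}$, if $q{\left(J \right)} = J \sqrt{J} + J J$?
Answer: $\frac{136852}{18702271831} - \frac{891 \sqrt{33}}{18702271831} \approx 7.0437 \cdot 10^{-6}$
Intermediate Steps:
$q{\left(J \right)} = J^{2} + J^{\frac{3}{2}}$ ($q{\left(J \right)} = J^{\frac{3}{2}} + J^{2} = J^{2} + J^{\frac{3}{2}}$)
$\frac{1}{q{\left(297 \right)} + 48643} = \frac{1}{\left(297^{2} + 297^{\frac{3}{2}}\right) + 48643} = \frac{1}{\left(88209 + 891 \sqrt{33}\right) + 48643} = \frac{1}{136852 + 891 \sqrt{33}}$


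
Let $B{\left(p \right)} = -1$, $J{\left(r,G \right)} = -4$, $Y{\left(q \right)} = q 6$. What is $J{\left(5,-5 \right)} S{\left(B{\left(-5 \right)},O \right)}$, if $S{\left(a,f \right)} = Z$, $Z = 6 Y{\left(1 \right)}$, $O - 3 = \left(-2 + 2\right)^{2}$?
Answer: $-144$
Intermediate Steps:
$Y{\left(q \right)} = 6 q$
$O = 3$ ($O = 3 + \left(-2 + 2\right)^{2} = 3 + 0^{2} = 3 + 0 = 3$)
$Z = 36$ ($Z = 6 \cdot 6 \cdot 1 = 6 \cdot 6 = 36$)
$S{\left(a,f \right)} = 36$
$J{\left(5,-5 \right)} S{\left(B{\left(-5 \right)},O \right)} = \left(-4\right) 36 = -144$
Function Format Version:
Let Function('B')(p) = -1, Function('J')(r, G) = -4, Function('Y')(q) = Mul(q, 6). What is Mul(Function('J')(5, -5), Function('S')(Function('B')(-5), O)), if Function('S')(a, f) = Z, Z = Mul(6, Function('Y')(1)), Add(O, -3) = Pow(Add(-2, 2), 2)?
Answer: -144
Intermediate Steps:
Function('Y')(q) = Mul(6, q)
O = 3 (O = Add(3, Pow(Add(-2, 2), 2)) = Add(3, Pow(0, 2)) = Add(3, 0) = 3)
Z = 36 (Z = Mul(6, Mul(6, 1)) = Mul(6, 6) = 36)
Function('S')(a, f) = 36
Mul(Function('J')(5, -5), Function('S')(Function('B')(-5), O)) = Mul(-4, 36) = -144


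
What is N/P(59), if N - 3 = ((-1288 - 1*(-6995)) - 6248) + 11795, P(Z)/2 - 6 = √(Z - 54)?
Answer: 33771/31 - 11257*√5/62 ≈ 683.40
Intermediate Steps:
P(Z) = 12 + 2*√(-54 + Z) (P(Z) = 12 + 2*√(Z - 54) = 12 + 2*√(-54 + Z))
N = 11257 (N = 3 + (((-1288 - 1*(-6995)) - 6248) + 11795) = 3 + (((-1288 + 6995) - 6248) + 11795) = 3 + ((5707 - 6248) + 11795) = 3 + (-541 + 11795) = 3 + 11254 = 11257)
N/P(59) = 11257/(12 + 2*√(-54 + 59)) = 11257/(12 + 2*√5)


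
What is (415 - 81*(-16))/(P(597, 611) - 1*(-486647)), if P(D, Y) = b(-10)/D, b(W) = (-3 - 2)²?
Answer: 1021467/290528284 ≈ 0.0035159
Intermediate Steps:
b(W) = 25 (b(W) = (-5)² = 25)
P(D, Y) = 25/D
(415 - 81*(-16))/(P(597, 611) - 1*(-486647)) = (415 - 81*(-16))/(25/597 - 1*(-486647)) = (415 + 1296)/(25*(1/597) + 486647) = 1711/(25/597 + 486647) = 1711/(290528284/597) = 1711*(597/290528284) = 1021467/290528284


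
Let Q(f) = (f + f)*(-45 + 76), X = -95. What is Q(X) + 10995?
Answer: 5105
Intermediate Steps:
Q(f) = 62*f (Q(f) = (2*f)*31 = 62*f)
Q(X) + 10995 = 62*(-95) + 10995 = -5890 + 10995 = 5105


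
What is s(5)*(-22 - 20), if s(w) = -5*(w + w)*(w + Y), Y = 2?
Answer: 14700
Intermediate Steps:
s(w) = -10*w*(2 + w) (s(w) = -5*(w + w)*(w + 2) = -5*2*w*(2 + w) = -10*w*(2 + w))
s(5)*(-22 - 20) = (-10*5*(2 + 5))*(-22 - 20) = -10*5*7*(-42) = -350*(-42) = 14700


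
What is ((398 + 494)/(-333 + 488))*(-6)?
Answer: -5352/155 ≈ -34.529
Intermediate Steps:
((398 + 494)/(-333 + 488))*(-6) = (892/155)*(-6) = -5352/155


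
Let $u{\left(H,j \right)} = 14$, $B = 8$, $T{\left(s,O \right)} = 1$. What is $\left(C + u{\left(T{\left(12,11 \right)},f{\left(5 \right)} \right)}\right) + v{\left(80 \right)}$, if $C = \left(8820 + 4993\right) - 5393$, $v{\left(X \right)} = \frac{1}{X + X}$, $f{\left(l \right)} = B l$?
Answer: $\frac{1349441}{160} \approx 8434.0$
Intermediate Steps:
$f{\left(l \right)} = 8 l$
$v{\left(X \right)} = \frac{1}{2 X}$
$C = 8420$ ($C = 13813 - 5393 = 8420$)
$\left(C + u{\left(T{\left(12,11 \right)},f{\left(5 \right)} \right)}\right) + v{\left(80 \right)} = \left(8420 + 14\right) + \frac{1}{2 \cdot 80} = 8434 + \frac{1}{2} \cdot \frac{1}{80} = 8434 + \frac{1}{160} = \frac{1349441}{160}$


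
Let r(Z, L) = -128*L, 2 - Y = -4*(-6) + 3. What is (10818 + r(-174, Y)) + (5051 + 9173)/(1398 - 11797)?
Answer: 145758958/10399 ≈ 14017.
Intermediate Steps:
Y = -25 (Y = 2 - (-4*(-6) + 3) = 2 - (24 + 3) = 2 - 1*27 = 2 - 27 = -25)
(10818 + r(-174, Y)) + (5051 + 9173)/(1398 - 11797) = (10818 - 128*(-25)) + (5051 + 9173)/(1398 - 11797) = (10818 + 3200) + 14224/(-10399) = 14018 + 14224*(-1/10399) = 14018 - 14224/10399 = 145758958/10399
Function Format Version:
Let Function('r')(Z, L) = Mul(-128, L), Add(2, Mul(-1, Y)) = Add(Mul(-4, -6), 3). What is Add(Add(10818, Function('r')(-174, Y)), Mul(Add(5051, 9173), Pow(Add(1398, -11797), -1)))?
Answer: Rational(145758958, 10399) ≈ 14017.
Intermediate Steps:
Y = -25 (Y = Add(2, Mul(-1, Add(Mul(-4, -6), 3))) = Add(2, Mul(-1, Add(24, 3))) = Add(2, Mul(-1, 27)) = Add(2, -27) = -25)
Add(Add(10818, Function('r')(-174, Y)), Mul(Add(5051, 9173), Pow(Add(1398, -11797), -1))) = Add(Add(10818, Mul(-128, -25)), Mul(Add(5051, 9173), Pow(Add(1398, -11797), -1))) = Add(Add(10818, 3200), Mul(14224, Pow(-10399, -1))) = Add(14018, Mul(14224, Rational(-1, 10399))) = Add(14018, Rational(-14224, 10399)) = Rational(145758958, 10399)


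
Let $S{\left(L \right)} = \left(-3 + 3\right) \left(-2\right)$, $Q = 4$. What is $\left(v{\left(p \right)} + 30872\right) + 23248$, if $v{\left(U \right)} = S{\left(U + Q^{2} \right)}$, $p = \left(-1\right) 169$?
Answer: $54120$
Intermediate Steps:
$p = -169$
$S{\left(L \right)} = 0$ ($S{\left(L \right)} = 0 \left(-2\right) = 0$)
$v{\left(U \right)} = 0$
$\left(v{\left(p \right)} + 30872\right) + 23248 = \left(0 + 30872\right) + 23248 = 30872 + 23248 = 54120$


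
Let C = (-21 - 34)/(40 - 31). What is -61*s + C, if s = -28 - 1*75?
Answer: 56492/9 ≈ 6276.9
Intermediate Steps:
s = -103 (s = -28 - 75 = -103)
C = -55/9 ≈ -6.1111
-61*s + C = -61*(-103) - 55/9 = 6283 - 55/9 = 56492/9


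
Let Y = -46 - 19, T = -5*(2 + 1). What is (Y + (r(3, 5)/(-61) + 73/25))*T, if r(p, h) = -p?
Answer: 283791/305 ≈ 930.46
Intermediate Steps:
T = -15 (T = -5*3 = -15)
Y = -65
(Y + (r(3, 5)/(-61) + 73/25))*T = (-65 + (-1*3/(-61) + 73/25))*(-15) = (-65 + (-3*(-1/61) + 73*(1/25)))*(-15) = (-65 + (3/61 + 73/25))*(-15) = (-65 + 4528/1525)*(-15) = -94597/1525*(-15) = 283791/305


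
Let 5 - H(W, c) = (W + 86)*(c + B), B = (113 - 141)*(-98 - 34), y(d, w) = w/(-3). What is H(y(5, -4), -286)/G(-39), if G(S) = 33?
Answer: -893405/99 ≈ -9024.3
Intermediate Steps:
y(d, w) = -w/3 (y(d, w) = w*(-1/3) = -w/3)
B = 3696 (B = -28*(-132) = 3696)
H(W, c) = 5 - (86 + W)*(3696 + c) (H(W, c) = 5 - (W + 86)*(c + 3696) = 5 - (86 + W)*(3696 + c))
H(y(5, -4), -286)/G(-39) = (-317851 - (-1232)*(-4) - 86*(-286) - 1*(-1/3*(-4))*(-286))/33 = (-317851 - 3696*4/3 + 24596 - 1*4/3*(-286))*(1/33) = (-317851 - 4928 + 24596 + 1144/3)*(1/33) = -893405/3*1/33 = -893405/99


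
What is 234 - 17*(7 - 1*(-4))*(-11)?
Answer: 2291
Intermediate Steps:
234 - 17*(7 - 1*(-4))*(-11) = 234 - 17*(7 + 4)*(-11) = 234 - 17*11*(-11) = 234 - 187*(-11) = 234 - 1*(-2057) = 234 + 2057 = 2291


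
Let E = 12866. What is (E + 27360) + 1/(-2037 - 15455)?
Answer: 703633191/17492 ≈ 40226.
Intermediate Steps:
(E + 27360) + 1/(-2037 - 15455) = (12866 + 27360) + 1/(-2037 - 15455) = 40226 + 1/(-17492) = 40226 - 1/17492 = 703633191/17492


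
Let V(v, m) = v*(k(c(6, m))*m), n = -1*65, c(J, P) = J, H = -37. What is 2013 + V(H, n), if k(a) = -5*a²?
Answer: -430887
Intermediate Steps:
n = -65
V(v, m) = -180*m*v (V(v, m) = v*((-5*6²)*m) = v*((-5*36)*m) = v*(-180*m) = -180*m*v)
2013 + V(H, n) = 2013 - 180*(-65)*(-37) = 2013 - 432900 = -430887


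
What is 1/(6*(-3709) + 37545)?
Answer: 1/15291 ≈ 6.5398e-5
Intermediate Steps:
1/(6*(-3709) + 37545) = 1/(-22254 + 37545) = 1/15291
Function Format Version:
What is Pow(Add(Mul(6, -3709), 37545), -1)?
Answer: Rational(1, 15291) ≈ 6.5398e-5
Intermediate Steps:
Pow(Add(Mul(6, -3709), 37545), -1) = Pow(Add(-22254, 37545), -1) = Pow(15291, -1) = Rational(1, 15291)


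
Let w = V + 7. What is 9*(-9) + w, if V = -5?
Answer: -79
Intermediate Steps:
w = 2 (w = -5 + 7 = 2)
9*(-9) + w = 9*(-9) + 2 = -81 + 2 = -79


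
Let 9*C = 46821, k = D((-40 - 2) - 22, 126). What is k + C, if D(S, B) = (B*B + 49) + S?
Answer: 63190/3 ≈ 21063.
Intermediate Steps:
D(S, B) = 49 + S + B² (D(S, B) = (B² + 49) + S = (49 + B²) + S = 49 + S + B²)
k = 15861 (k = 49 + ((-40 - 2) - 22) + 126² = 49 + (-42 - 22) + 15876 = 49 - 64 + 15876 = 15861)
C = 15607/3 (C = (⅑)*46821 = 15607/3 ≈ 5202.3)
k + C = 15861 + 15607/3 = 63190/3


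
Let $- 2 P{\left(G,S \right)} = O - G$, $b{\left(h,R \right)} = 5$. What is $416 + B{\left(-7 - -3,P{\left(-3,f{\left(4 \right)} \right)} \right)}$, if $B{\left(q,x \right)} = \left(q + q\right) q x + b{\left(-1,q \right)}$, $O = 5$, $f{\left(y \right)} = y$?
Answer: $293$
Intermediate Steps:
$P{\left(G,S \right)} = - \frac{5}{2} + \frac{G}{2}$ ($P{\left(G,S \right)} = - \frac{5 - G}{2} = - \frac{5}{2} + \frac{G}{2}$)
$B{\left(q,x \right)} = 5 + 2 x q^{2}$ ($B{\left(q,x \right)} = \left(q + q\right) q x + 5 = 2 q q x + 5 = 2 q^{2} x + 5 = 2 x q^{2} + 5 = 5 + 2 x q^{2}$)
$416 + B{\left(-7 - -3,P{\left(-3,f{\left(4 \right)} \right)} \right)} = 416 + \left(5 + 2 \left(- \frac{5}{2} + \frac{1}{2} \left(-3\right)\right) \left(-7 - -3\right)^{2}\right) = 416 + \left(5 + 2 \left(- \frac{5}{2} - \frac{3}{2}\right) \left(-7 + 3\right)^{2}\right) = 416 + \left(5 + 2 \left(-4\right) \left(-4\right)^{2}\right) = 416 + \left(5 + 2 \left(-4\right) 16\right) = 416 + \left(5 - 128\right) = 416 - 123 = 293$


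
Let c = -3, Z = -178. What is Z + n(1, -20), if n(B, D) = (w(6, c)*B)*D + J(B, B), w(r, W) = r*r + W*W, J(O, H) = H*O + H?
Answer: -1076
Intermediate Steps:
J(O, H) = H + H*O
w(r, W) = W**2 + r**2 (w(r, W) = r**2 + W**2 = W**2 + r**2)
n(B, D) = B*(1 + B) + 45*B*D (n(B, D) = (((-3)**2 + 6**2)*B)*D + B*(1 + B) = ((9 + 36)*B)*D + B*(1 + B) = (45*B)*D + B*(1 + B) = 45*B*D + B*(1 + B) = B*(1 + B) + 45*B*D)
Z + n(1, -20) = -178 + 1*(1 + 1 + 45*(-20)) = -178 + 1*(1 + 1 - 900) = -178 + 1*(-898) = -178 - 898 = -1076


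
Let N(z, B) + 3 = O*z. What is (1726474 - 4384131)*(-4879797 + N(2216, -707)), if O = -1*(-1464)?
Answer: 4346800005432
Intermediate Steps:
O = 1464
N(z, B) = -3 + 1464*z
(1726474 - 4384131)*(-4879797 + N(2216, -707)) = (1726474 - 4384131)*(-4879797 + (-3 + 1464*2216)) = -2657657*(-4879797 + (-3 + 3244224)) = -2657657*(-4879797 + 3244221) = -2657657*(-1635576) = 4346800005432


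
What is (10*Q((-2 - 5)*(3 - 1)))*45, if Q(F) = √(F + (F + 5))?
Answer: 450*I*√23 ≈ 2158.1*I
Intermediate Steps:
Q(F) = √(5 + 2*F) (Q(F) = √(F + (5 + F)) = √(5 + 2*F))
(10*Q((-2 - 5)*(3 - 1)))*45 = (10*√(5 + 2*((-2 - 5)*(3 - 1))))*45 = (10*√(5 + 2*(-7*2)))*45 = (10*√(5 + 2*(-14)))*45 = (10*√(5 - 28))*45 = (10*√(-23))*45 = (10*(I*√23))*45 = (10*I*√23)*45 = 450*I*√23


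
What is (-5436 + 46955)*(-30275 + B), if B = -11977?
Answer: -1754260788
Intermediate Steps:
(-5436 + 46955)*(-30275 + B) = (-5436 + 46955)*(-30275 - 11977) = 41519*(-42252) = -1754260788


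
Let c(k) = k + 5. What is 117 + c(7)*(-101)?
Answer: -1095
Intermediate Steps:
c(k) = 5 + k
117 + c(7)*(-101) = 117 + (5 + 7)*(-101) = 117 + 12*(-101) = 117 - 1212 = -1095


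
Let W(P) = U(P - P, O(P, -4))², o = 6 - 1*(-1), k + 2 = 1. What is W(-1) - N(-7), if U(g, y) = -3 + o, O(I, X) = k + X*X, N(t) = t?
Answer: 23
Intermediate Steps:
k = -1 (k = -2 + 1 = -1)
O(I, X) = -1 + X² (O(I, X) = -1 + X*X = -1 + X²)
o = 7 (o = 6 + 1 = 7)
U(g, y) = 4 (U(g, y) = -3 + 7 = 4)
W(P) = 16 (W(P) = 4² = 16)
W(-1) - N(-7) = 16 - 1*(-7) = 16 + 7 = 23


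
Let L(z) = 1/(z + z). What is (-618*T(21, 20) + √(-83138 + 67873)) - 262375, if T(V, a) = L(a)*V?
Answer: -5253989/20 + I*√15265 ≈ -2.627e+5 + 123.55*I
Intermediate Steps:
L(z) = 1/(2*z)
T(V, a) = V/(2*a) (T(V, a) = (1/(2*a))*V = V/(2*a))
(-618*T(21, 20) + √(-83138 + 67873)) - 262375 = (-309*21/20 + √(-83138 + 67873)) - 262375 = (-309*21/20 + √(-15265)) - 262375 = (-618*21/40 + I*√15265) - 262375 = (-6489/20 + I*√15265) - 262375 = -5253989/20 + I*√15265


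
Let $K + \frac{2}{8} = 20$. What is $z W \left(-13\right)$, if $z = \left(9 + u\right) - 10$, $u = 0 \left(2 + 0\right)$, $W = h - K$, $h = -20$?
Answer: $- \frac{2067}{4} \approx -516.75$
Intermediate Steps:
$K = \frac{79}{4}$ ($K = - \frac{1}{4} + 20 = \frac{79}{4} \approx 19.75$)
$W = - \frac{159}{4}$ ($W = -20 - \frac{79}{4} = - \frac{159}{4} \approx -39.75$)
$u = 0$ ($u = 0 \cdot 2 = 0$)
$z = -1$ ($z = \left(9 + 0\right) - 10 = 9 - 10 = -1$)
$z W \left(-13\right) = \left(-1\right) \left(- \frac{159}{4}\right) \left(-13\right) = \frac{159}{4} \left(-13\right) = - \frac{2067}{4}$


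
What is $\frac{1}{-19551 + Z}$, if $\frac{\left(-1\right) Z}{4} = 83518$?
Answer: $- \frac{1}{353623} \approx -2.8279 \cdot 10^{-6}$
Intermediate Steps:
$Z = -334072$ ($Z = \left(-4\right) 83518 = -334072$)
$\frac{1}{-19551 + Z} = \frac{1}{-19551 - 334072} = \frac{1}{-353623} = - \frac{1}{353623}$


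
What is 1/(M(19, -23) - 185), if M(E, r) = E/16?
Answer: -16/2941 ≈ -0.0054403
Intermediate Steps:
M(E, r) = E/16 (M(E, r) = E*(1/16) = E/16)
1/(M(19, -23) - 185) = 1/((1/16)*19 - 185) = 1/(19/16 - 185) = 1/(-2941/16) = -16/2941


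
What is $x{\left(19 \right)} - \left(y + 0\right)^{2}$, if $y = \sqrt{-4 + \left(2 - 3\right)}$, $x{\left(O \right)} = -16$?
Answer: $-11$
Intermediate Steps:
$y = i \sqrt{5}$ ($y = \sqrt{-4 - 1} = \sqrt{-5} = i \sqrt{5} \approx 2.2361 i$)
$x{\left(19 \right)} - \left(y + 0\right)^{2} = -16 - \left(i \sqrt{5} + 0\right)^{2} = -16 - \left(i \sqrt{5}\right)^{2} = -16 - -5 = -16 + 5 = -11$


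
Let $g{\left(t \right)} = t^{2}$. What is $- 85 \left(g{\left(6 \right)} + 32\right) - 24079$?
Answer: $-29859$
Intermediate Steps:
$- 85 \left(g{\left(6 \right)} + 32\right) - 24079 = - 85 \left(6^{2} + 32\right) - 24079 = - 85 \left(36 + 32\right) - 24079 = \left(-85\right) 68 - 24079 = -5780 - 24079 = -29859$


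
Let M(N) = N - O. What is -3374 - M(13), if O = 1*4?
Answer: -3383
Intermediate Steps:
O = 4
M(N) = -4 + N (M(N) = N - 1*4 = N - 4 = -4 + N)
-3374 - M(13) = -3374 - (-4 + 13) = -3374 - 1*9 = -3374 - 9 = -3383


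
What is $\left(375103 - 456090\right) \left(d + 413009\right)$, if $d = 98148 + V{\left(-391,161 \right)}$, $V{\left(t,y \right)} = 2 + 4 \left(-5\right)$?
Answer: $-41395614193$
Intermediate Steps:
$V{\left(t,y \right)} = -18$ ($V{\left(t,y \right)} = 2 - 20 = -18$)
$d = 98130$ ($d = 98148 - 18 = 98130$)
$\left(375103 - 456090\right) \left(d + 413009\right) = \left(375103 - 456090\right) \left(98130 + 413009\right) = \left(-80987\right) 511139 = -41395614193$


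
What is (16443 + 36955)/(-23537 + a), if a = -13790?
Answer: -53398/37327 ≈ -1.4305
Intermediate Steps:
(16443 + 36955)/(-23537 + a) = (16443 + 36955)/(-23537 - 13790) = 53398/(-37327) = 53398*(-1/37327) = -53398/37327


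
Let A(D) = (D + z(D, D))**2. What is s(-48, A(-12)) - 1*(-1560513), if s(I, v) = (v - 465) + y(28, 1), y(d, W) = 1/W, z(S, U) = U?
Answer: 1560625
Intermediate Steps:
A(D) = 4*D**2 (A(D) = (D + D)**2 = (2*D)**2 = 4*D**2)
s(I, v) = -464 + v (s(I, v) = (v - 465) + 1/1 = (-465 + v) + 1 = -464 + v)
s(-48, A(-12)) - 1*(-1560513) = (-464 + 4*(-12)**2) - 1*(-1560513) = (-464 + 4*144) + 1560513 = (-464 + 576) + 1560513 = 112 + 1560513 = 1560625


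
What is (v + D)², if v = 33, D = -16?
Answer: 289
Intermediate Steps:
(v + D)² = (33 - 16)² = 17² = 289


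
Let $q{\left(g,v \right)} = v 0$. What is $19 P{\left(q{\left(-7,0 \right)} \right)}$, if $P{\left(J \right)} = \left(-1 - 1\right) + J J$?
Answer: $-38$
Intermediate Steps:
$q{\left(g,v \right)} = 0$
$P{\left(J \right)} = -2 + J^{2}$ ($P{\left(J \right)} = \left(-1 - 1\right) + J^{2} = -2 + J^{2}$)
$19 P{\left(q{\left(-7,0 \right)} \right)} = 19 \left(-2 + 0^{2}\right) = 19 \left(-2 + 0\right) = 19 \left(-2\right) = -38$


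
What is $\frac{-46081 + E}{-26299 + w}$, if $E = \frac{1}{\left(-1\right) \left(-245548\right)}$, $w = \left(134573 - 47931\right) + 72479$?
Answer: $- \frac{1257233043}{3623797384} \approx -0.34694$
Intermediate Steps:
$w = 159121$ ($w = 86642 + 72479 = 159121$)
$E = \frac{1}{245548} \approx 4.0725 \cdot 10^{-6}$
$\frac{-46081 + E}{-26299 + w} = \frac{-46081 + \frac{1}{245548}}{-26299 + 159121} = - \frac{11315097387}{245548 \cdot 132822} = \left(- \frac{11315097387}{245548}\right) \frac{1}{132822} = - \frac{1257233043}{3623797384}$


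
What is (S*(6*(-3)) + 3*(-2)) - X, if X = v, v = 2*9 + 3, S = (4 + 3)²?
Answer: -909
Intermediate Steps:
S = 49 (S = 7² = 49)
v = 21 (v = 18 + 3 = 21)
X = 21
(S*(6*(-3)) + 3*(-2)) - X = (49*(6*(-3)) + 3*(-2)) - 1*21 = (49*(-18) - 6) - 21 = (-882 - 6) - 21 = -888 - 21 = -909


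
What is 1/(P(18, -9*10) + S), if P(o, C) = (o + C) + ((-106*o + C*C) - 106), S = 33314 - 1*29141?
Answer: 1/10187 ≈ 9.8164e-5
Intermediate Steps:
S = 4173 (S = 33314 - 29141 = 4173)
P(o, C) = -106 + C + C² - 105*o (P(o, C) = (C + o) + ((-106*o + C²) - 106) = (C + o) + ((C² - 106*o) - 106) = (C + o) + (-106 + C² - 106*o) = -106 + C + C² - 105*o)
1/(P(18, -9*10) + S) = 1/((-106 - 9*10 + (-9*10)² - 105*18) + 4173) = 1/((-106 - 90 + (-90)² - 1890) + 4173) = 1/((-106 - 90 + 8100 - 1890) + 4173) = 1/(6014 + 4173) = 1/10187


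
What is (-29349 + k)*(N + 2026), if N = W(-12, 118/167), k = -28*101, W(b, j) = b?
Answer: -64804478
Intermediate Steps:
k = -2828
N = -12
(-29349 + k)*(N + 2026) = (-29349 - 2828)*(-12 + 2026) = -32177*2014 = -64804478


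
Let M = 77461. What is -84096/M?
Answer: -84096/77461 ≈ -1.0857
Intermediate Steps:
-84096/M = -84096/77461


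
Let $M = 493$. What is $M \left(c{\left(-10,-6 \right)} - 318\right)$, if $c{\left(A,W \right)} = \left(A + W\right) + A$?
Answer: $-169592$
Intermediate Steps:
$c{\left(A,W \right)} = W + 2 A$
$M \left(c{\left(-10,-6 \right)} - 318\right) = 493 \left(\left(-6 + 2 \left(-10\right)\right) - 318\right) = 493 \left(\left(-6 - 20\right) - 318\right) = 493 \left(-26 - 318\right) = 493 \left(-344\right) = -169592$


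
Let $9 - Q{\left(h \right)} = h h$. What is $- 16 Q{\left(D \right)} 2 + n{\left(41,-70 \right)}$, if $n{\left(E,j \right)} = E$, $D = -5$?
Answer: $553$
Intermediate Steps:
$Q{\left(h \right)} = 9 - h^{2}$ ($Q{\left(h \right)} = 9 - h h = 9 - h^{2}$)
$- 16 Q{\left(D \right)} 2 + n{\left(41,-70 \right)} = - 16 \left(9 - \left(-5\right)^{2}\right) 2 + 41 = - 16 \left(9 - 25\right) 2 + 41 = \left(-16\right) \left(-16\right) 2 + 41 = 256 \cdot 2 + 41 = 512 + 41 = 553$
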